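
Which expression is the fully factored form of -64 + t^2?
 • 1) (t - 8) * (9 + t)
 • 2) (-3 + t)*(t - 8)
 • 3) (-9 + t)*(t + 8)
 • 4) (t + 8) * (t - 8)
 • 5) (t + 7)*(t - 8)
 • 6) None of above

We need to factor -64 + t^2.
The factored form is (t + 8) * (t - 8).
4) (t + 8) * (t - 8)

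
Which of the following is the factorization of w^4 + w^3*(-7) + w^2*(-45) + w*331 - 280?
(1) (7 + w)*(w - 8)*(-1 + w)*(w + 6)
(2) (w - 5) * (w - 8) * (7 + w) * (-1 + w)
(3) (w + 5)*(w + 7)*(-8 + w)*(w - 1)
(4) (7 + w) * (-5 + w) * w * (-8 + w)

We need to factor w^4 + w^3*(-7) + w^2*(-45) + w*331 - 280.
The factored form is (w - 5) * (w - 8) * (7 + w) * (-1 + w).
2) (w - 5) * (w - 8) * (7 + w) * (-1 + w)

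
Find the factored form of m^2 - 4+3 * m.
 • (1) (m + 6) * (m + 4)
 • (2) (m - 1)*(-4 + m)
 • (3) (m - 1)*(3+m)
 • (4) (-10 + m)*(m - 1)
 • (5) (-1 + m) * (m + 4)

We need to factor m^2 - 4+3 * m.
The factored form is (-1 + m) * (m + 4).
5) (-1 + m) * (m + 4)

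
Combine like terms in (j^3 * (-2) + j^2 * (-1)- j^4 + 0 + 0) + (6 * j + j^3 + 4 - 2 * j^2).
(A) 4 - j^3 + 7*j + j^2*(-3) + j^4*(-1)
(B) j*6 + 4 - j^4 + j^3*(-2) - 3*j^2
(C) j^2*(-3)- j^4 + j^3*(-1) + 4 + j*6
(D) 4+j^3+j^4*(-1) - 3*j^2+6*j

Adding the polynomials and combining like terms:
(j^3*(-2) + j^2*(-1) - j^4 + 0 + 0) + (6*j + j^3 + 4 - 2*j^2)
= j^2*(-3)- j^4 + j^3*(-1) + 4 + j*6
C) j^2*(-3)- j^4 + j^3*(-1) + 4 + j*6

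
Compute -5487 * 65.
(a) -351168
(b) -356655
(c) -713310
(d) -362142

-5487 * 65 = -356655
b) -356655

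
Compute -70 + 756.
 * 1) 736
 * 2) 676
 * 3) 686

-70 + 756 = 686
3) 686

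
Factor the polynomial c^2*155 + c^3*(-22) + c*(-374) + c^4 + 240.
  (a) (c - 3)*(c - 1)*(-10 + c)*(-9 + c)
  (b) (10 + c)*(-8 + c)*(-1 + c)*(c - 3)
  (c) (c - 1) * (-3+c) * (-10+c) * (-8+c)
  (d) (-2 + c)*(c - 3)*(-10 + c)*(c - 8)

We need to factor c^2*155 + c^3*(-22) + c*(-374) + c^4 + 240.
The factored form is (c - 1) * (-3+c) * (-10+c) * (-8+c).
c) (c - 1) * (-3+c) * (-10+c) * (-8+c)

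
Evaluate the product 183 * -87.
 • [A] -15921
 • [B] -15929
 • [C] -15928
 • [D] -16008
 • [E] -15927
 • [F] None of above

183 * -87 = -15921
A) -15921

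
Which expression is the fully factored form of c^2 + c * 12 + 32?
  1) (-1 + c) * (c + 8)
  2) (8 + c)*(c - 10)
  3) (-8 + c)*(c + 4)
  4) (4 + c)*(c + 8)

We need to factor c^2 + c * 12 + 32.
The factored form is (4 + c)*(c + 8).
4) (4 + c)*(c + 8)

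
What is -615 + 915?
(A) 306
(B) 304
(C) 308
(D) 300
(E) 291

-615 + 915 = 300
D) 300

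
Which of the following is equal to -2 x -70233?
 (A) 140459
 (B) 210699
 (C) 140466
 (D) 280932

-2 * -70233 = 140466
C) 140466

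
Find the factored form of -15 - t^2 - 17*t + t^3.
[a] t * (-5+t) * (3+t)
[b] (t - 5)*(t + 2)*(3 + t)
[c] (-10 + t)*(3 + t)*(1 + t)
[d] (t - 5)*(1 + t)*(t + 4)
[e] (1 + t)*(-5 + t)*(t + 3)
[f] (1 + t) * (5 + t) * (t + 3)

We need to factor -15 - t^2 - 17*t + t^3.
The factored form is (1 + t)*(-5 + t)*(t + 3).
e) (1 + t)*(-5 + t)*(t + 3)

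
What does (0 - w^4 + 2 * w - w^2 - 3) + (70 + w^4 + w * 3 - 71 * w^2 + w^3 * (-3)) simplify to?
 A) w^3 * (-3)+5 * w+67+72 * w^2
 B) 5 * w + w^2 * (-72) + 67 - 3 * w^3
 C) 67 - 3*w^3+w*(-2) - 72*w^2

Adding the polynomials and combining like terms:
(0 - w^4 + 2*w - w^2 - 3) + (70 + w^4 + w*3 - 71*w^2 + w^3*(-3))
= 5 * w + w^2 * (-72) + 67 - 3 * w^3
B) 5 * w + w^2 * (-72) + 67 - 3 * w^3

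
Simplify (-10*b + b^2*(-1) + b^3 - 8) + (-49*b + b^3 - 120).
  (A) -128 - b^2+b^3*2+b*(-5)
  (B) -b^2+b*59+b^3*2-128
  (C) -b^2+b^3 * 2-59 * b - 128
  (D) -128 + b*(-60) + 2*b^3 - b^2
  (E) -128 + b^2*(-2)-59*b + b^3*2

Adding the polynomials and combining like terms:
(-10*b + b^2*(-1) + b^3 - 8) + (-49*b + b^3 - 120)
= -b^2+b^3 * 2-59 * b - 128
C) -b^2+b^3 * 2-59 * b - 128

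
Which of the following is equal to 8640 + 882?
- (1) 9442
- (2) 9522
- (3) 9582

8640 + 882 = 9522
2) 9522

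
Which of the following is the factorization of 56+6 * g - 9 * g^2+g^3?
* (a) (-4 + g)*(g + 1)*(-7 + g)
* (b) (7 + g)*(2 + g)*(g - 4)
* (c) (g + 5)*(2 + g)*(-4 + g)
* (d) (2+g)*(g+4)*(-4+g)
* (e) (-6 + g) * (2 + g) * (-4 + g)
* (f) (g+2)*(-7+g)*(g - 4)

We need to factor 56+6 * g - 9 * g^2+g^3.
The factored form is (g+2)*(-7+g)*(g - 4).
f) (g+2)*(-7+g)*(g - 4)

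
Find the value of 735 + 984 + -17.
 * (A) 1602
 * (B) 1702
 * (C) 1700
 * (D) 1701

First: 735 + 984 = 1719
Then: 1719 + -17 = 1702
B) 1702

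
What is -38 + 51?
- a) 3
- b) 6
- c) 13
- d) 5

-38 + 51 = 13
c) 13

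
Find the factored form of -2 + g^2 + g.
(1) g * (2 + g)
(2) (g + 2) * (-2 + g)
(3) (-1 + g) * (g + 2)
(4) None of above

We need to factor -2 + g^2 + g.
The factored form is (-1 + g) * (g + 2).
3) (-1 + g) * (g + 2)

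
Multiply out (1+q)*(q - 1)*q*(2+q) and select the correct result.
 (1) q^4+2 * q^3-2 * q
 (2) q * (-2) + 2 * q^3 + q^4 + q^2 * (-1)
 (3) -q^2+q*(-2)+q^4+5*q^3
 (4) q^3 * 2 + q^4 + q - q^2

Expanding (1+q)*(q - 1)*q*(2+q):
= q * (-2) + 2 * q^3 + q^4 + q^2 * (-1)
2) q * (-2) + 2 * q^3 + q^4 + q^2 * (-1)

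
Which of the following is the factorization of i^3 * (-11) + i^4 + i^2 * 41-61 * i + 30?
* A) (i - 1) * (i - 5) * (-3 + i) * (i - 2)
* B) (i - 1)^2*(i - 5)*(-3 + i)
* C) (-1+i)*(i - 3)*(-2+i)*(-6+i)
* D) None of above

We need to factor i^3 * (-11) + i^4 + i^2 * 41-61 * i + 30.
The factored form is (i - 1) * (i - 5) * (-3 + i) * (i - 2).
A) (i - 1) * (i - 5) * (-3 + i) * (i - 2)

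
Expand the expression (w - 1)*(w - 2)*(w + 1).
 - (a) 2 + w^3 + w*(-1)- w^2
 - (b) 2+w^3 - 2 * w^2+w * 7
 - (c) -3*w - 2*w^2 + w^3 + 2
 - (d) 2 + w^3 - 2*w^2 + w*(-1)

Expanding (w - 1)*(w - 2)*(w + 1):
= 2 + w^3 - 2*w^2 + w*(-1)
d) 2 + w^3 - 2*w^2 + w*(-1)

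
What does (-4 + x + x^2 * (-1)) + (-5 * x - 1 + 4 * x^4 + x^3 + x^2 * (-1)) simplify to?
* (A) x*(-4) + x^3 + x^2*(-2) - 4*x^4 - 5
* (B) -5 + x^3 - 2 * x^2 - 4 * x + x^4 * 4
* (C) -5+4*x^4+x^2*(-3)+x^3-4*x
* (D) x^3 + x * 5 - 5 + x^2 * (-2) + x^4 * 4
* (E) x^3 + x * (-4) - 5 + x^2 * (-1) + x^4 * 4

Adding the polynomials and combining like terms:
(-4 + x + x^2*(-1)) + (-5*x - 1 + 4*x^4 + x^3 + x^2*(-1))
= -5 + x^3 - 2 * x^2 - 4 * x + x^4 * 4
B) -5 + x^3 - 2 * x^2 - 4 * x + x^4 * 4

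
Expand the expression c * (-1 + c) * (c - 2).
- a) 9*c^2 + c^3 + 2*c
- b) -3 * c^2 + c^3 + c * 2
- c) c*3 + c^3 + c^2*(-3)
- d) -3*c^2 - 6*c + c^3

Expanding c * (-1 + c) * (c - 2):
= -3 * c^2 + c^3 + c * 2
b) -3 * c^2 + c^3 + c * 2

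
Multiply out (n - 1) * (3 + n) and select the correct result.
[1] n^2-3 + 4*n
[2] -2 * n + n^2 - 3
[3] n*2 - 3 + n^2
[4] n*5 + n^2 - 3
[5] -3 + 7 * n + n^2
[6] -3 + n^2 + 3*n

Expanding (n - 1) * (3 + n):
= n*2 - 3 + n^2
3) n*2 - 3 + n^2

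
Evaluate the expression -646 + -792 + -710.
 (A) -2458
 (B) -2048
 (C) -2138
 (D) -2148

First: -646 + -792 = -1438
Then: -1438 + -710 = -2148
D) -2148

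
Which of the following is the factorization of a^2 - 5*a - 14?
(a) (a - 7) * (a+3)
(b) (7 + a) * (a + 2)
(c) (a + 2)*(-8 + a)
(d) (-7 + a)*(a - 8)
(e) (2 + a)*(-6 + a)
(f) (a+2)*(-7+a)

We need to factor a^2 - 5*a - 14.
The factored form is (a+2)*(-7+a).
f) (a+2)*(-7+a)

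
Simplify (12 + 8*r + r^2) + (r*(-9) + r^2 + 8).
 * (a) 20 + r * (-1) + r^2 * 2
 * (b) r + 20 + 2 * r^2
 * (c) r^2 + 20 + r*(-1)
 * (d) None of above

Adding the polynomials and combining like terms:
(12 + 8*r + r^2) + (r*(-9) + r^2 + 8)
= 20 + r * (-1) + r^2 * 2
a) 20 + r * (-1) + r^2 * 2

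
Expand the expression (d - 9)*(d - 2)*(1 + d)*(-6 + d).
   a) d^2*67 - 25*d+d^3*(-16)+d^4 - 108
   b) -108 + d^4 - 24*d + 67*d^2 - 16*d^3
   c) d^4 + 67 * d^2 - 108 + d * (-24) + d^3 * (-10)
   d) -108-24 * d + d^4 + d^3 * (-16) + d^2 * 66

Expanding (d - 9)*(d - 2)*(1 + d)*(-6 + d):
= -108 + d^4 - 24*d + 67*d^2 - 16*d^3
b) -108 + d^4 - 24*d + 67*d^2 - 16*d^3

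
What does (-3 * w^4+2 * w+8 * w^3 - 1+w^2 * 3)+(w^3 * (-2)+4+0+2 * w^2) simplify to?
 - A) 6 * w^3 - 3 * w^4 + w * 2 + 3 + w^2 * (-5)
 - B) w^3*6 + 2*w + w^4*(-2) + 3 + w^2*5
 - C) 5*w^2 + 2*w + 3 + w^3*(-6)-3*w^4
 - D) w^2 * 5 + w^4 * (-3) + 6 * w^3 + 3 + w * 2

Adding the polynomials and combining like terms:
(-3*w^4 + 2*w + 8*w^3 - 1 + w^2*3) + (w^3*(-2) + 4 + 0 + 2*w^2)
= w^2 * 5 + w^4 * (-3) + 6 * w^3 + 3 + w * 2
D) w^2 * 5 + w^4 * (-3) + 6 * w^3 + 3 + w * 2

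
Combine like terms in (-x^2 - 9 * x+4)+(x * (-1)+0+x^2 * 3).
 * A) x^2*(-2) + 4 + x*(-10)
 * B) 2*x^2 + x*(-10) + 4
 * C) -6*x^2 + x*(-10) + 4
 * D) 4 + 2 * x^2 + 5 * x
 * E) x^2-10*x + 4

Adding the polynomials and combining like terms:
(-x^2 - 9*x + 4) + (x*(-1) + 0 + x^2*3)
= 2*x^2 + x*(-10) + 4
B) 2*x^2 + x*(-10) + 4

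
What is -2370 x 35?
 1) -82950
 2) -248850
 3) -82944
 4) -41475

-2370 * 35 = -82950
1) -82950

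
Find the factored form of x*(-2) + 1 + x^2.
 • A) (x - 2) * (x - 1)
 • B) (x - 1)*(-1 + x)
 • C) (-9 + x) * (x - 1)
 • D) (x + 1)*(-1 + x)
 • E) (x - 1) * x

We need to factor x*(-2) + 1 + x^2.
The factored form is (x - 1)*(-1 + x).
B) (x - 1)*(-1 + x)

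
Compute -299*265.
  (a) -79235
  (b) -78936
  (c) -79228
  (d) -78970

-299 * 265 = -79235
a) -79235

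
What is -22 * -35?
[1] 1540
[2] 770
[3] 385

-22 * -35 = 770
2) 770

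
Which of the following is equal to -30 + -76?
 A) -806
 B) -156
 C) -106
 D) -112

-30 + -76 = -106
C) -106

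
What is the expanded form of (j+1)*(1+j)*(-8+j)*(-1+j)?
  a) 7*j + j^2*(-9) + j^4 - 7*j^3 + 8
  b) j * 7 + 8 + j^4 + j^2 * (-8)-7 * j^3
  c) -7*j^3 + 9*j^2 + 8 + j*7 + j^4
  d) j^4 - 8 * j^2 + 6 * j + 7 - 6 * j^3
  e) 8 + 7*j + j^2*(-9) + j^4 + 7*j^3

Expanding (j+1)*(1+j)*(-8+j)*(-1+j):
= 7*j + j^2*(-9) + j^4 - 7*j^3 + 8
a) 7*j + j^2*(-9) + j^4 - 7*j^3 + 8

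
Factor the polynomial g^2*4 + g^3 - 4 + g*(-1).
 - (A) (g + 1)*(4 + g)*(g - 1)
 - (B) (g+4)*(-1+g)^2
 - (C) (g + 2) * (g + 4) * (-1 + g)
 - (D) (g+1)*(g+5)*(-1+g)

We need to factor g^2*4 + g^3 - 4 + g*(-1).
The factored form is (g + 1)*(4 + g)*(g - 1).
A) (g + 1)*(4 + g)*(g - 1)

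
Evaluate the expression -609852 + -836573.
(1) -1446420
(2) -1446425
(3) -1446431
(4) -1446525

-609852 + -836573 = -1446425
2) -1446425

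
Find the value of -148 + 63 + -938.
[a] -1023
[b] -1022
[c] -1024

First: -148 + 63 = -85
Then: -85 + -938 = -1023
a) -1023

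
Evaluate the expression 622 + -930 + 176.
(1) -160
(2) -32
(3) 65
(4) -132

First: 622 + -930 = -308
Then: -308 + 176 = -132
4) -132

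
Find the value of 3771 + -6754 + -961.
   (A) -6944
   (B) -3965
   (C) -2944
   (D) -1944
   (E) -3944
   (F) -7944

First: 3771 + -6754 = -2983
Then: -2983 + -961 = -3944
E) -3944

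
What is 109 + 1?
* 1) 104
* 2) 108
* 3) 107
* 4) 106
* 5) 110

109 + 1 = 110
5) 110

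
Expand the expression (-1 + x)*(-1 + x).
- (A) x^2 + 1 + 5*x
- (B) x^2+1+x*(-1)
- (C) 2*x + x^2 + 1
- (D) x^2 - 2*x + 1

Expanding (-1 + x)*(-1 + x):
= x^2 - 2*x + 1
D) x^2 - 2*x + 1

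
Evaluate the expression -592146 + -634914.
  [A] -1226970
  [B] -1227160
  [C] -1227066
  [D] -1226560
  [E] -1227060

-592146 + -634914 = -1227060
E) -1227060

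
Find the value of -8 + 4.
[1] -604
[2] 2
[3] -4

-8 + 4 = -4
3) -4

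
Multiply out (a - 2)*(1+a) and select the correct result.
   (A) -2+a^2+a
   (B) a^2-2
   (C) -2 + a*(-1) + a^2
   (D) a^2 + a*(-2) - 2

Expanding (a - 2)*(1+a):
= -2 + a*(-1) + a^2
C) -2 + a*(-1) + a^2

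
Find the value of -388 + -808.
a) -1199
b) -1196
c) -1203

-388 + -808 = -1196
b) -1196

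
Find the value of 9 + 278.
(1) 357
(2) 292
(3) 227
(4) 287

9 + 278 = 287
4) 287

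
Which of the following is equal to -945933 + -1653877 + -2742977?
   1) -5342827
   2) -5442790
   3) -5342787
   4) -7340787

First: -945933 + -1653877 = -2599810
Then: -2599810 + -2742977 = -5342787
3) -5342787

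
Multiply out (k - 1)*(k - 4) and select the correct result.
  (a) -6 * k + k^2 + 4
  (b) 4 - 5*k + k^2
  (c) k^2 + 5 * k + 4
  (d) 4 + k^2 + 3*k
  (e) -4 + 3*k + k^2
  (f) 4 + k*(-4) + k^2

Expanding (k - 1)*(k - 4):
= 4 - 5*k + k^2
b) 4 - 5*k + k^2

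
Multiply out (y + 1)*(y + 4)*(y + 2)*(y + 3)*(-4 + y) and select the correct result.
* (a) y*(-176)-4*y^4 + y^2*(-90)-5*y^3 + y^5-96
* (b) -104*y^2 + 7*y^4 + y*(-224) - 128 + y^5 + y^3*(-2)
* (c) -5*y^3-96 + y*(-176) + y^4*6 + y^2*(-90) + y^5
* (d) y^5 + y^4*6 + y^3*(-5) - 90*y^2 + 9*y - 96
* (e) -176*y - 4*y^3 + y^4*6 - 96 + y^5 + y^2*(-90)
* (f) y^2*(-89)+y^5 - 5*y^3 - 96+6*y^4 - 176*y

Expanding (y + 1)*(y + 4)*(y + 2)*(y + 3)*(-4 + y):
= -5*y^3-96 + y*(-176) + y^4*6 + y^2*(-90) + y^5
c) -5*y^3-96 + y*(-176) + y^4*6 + y^2*(-90) + y^5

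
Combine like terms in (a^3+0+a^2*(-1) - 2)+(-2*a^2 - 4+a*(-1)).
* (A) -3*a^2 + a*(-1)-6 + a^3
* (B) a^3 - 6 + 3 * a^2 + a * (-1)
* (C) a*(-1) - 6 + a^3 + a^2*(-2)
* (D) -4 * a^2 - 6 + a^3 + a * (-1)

Adding the polynomials and combining like terms:
(a^3 + 0 + a^2*(-1) - 2) + (-2*a^2 - 4 + a*(-1))
= -3*a^2 + a*(-1)-6 + a^3
A) -3*a^2 + a*(-1)-6 + a^3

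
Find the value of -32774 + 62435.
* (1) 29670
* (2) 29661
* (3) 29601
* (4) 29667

-32774 + 62435 = 29661
2) 29661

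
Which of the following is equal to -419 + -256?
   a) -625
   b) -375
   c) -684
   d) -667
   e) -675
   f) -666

-419 + -256 = -675
e) -675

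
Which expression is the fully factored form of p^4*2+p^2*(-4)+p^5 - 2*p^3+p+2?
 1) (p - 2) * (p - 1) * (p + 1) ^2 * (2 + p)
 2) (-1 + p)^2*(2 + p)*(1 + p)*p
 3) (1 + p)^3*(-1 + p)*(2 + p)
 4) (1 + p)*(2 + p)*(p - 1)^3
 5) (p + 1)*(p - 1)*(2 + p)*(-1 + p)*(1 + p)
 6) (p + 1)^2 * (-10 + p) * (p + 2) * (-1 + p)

We need to factor p^4*2+p^2*(-4)+p^5 - 2*p^3+p+2.
The factored form is (p + 1)*(p - 1)*(2 + p)*(-1 + p)*(1 + p).
5) (p + 1)*(p - 1)*(2 + p)*(-1 + p)*(1 + p)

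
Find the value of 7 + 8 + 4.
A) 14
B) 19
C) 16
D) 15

First: 7 + 8 = 15
Then: 15 + 4 = 19
B) 19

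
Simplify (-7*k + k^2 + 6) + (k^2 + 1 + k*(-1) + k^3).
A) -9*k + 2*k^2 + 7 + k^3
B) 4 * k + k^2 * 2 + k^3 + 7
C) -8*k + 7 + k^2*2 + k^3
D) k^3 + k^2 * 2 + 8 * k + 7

Adding the polynomials and combining like terms:
(-7*k + k^2 + 6) + (k^2 + 1 + k*(-1) + k^3)
= -8*k + 7 + k^2*2 + k^3
C) -8*k + 7 + k^2*2 + k^3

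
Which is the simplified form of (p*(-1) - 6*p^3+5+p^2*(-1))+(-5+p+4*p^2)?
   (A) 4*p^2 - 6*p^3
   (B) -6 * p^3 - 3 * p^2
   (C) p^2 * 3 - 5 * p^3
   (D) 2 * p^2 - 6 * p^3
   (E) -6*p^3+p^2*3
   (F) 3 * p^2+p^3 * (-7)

Adding the polynomials and combining like terms:
(p*(-1) - 6*p^3 + 5 + p^2*(-1)) + (-5 + p + 4*p^2)
= -6*p^3+p^2*3
E) -6*p^3+p^2*3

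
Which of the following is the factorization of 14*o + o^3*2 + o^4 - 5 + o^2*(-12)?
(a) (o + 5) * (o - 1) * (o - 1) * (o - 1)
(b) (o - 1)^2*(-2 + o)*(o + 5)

We need to factor 14*o + o^3*2 + o^4 - 5 + o^2*(-12).
The factored form is (o + 5) * (o - 1) * (o - 1) * (o - 1).
a) (o + 5) * (o - 1) * (o - 1) * (o - 1)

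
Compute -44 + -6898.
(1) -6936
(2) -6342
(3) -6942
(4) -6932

-44 + -6898 = -6942
3) -6942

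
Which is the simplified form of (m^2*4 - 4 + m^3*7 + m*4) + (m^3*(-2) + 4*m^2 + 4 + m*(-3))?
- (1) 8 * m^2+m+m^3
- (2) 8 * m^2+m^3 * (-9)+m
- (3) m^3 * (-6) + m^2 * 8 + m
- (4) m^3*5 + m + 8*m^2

Adding the polynomials and combining like terms:
(m^2*4 - 4 + m^3*7 + m*4) + (m^3*(-2) + 4*m^2 + 4 + m*(-3))
= m^3*5 + m + 8*m^2
4) m^3*5 + m + 8*m^2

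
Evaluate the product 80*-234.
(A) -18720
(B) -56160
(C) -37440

80 * -234 = -18720
A) -18720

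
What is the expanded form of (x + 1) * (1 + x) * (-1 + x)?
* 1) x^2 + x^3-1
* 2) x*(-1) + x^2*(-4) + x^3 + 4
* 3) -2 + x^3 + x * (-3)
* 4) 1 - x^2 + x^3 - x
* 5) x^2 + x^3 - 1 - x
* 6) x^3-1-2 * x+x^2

Expanding (x + 1) * (1 + x) * (-1 + x):
= x^2 + x^3 - 1 - x
5) x^2 + x^3 - 1 - x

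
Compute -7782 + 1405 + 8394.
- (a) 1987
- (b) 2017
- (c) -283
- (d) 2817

First: -7782 + 1405 = -6377
Then: -6377 + 8394 = 2017
b) 2017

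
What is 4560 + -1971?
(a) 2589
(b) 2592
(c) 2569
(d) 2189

4560 + -1971 = 2589
a) 2589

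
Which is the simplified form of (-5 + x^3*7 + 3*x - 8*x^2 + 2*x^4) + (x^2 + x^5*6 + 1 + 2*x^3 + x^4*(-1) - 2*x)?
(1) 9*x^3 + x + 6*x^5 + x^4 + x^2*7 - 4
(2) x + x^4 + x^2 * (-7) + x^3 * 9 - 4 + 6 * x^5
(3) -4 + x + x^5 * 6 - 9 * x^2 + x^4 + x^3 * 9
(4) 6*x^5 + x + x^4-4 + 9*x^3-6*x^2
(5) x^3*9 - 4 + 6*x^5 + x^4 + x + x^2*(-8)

Adding the polynomials and combining like terms:
(-5 + x^3*7 + 3*x - 8*x^2 + 2*x^4) + (x^2 + x^5*6 + 1 + 2*x^3 + x^4*(-1) - 2*x)
= x + x^4 + x^2 * (-7) + x^3 * 9 - 4 + 6 * x^5
2) x + x^4 + x^2 * (-7) + x^3 * 9 - 4 + 6 * x^5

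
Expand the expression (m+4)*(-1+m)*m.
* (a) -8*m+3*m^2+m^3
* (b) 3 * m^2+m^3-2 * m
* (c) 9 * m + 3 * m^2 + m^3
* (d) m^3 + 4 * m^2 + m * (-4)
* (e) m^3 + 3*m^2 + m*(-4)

Expanding (m+4)*(-1+m)*m:
= m^3 + 3*m^2 + m*(-4)
e) m^3 + 3*m^2 + m*(-4)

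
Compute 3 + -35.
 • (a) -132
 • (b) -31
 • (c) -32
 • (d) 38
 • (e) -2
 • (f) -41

3 + -35 = -32
c) -32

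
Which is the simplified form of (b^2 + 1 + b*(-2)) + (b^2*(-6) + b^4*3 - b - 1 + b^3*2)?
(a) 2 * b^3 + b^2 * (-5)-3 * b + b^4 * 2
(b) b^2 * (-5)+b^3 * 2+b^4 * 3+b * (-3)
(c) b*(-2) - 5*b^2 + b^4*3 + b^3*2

Adding the polynomials and combining like terms:
(b^2 + 1 + b*(-2)) + (b^2*(-6) + b^4*3 - b - 1 + b^3*2)
= b^2 * (-5)+b^3 * 2+b^4 * 3+b * (-3)
b) b^2 * (-5)+b^3 * 2+b^4 * 3+b * (-3)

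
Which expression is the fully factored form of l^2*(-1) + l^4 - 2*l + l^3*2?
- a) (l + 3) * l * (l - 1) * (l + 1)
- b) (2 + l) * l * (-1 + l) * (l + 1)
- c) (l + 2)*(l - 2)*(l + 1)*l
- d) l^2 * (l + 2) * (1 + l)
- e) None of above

We need to factor l^2*(-1) + l^4 - 2*l + l^3*2.
The factored form is (2 + l) * l * (-1 + l) * (l + 1).
b) (2 + l) * l * (-1 + l) * (l + 1)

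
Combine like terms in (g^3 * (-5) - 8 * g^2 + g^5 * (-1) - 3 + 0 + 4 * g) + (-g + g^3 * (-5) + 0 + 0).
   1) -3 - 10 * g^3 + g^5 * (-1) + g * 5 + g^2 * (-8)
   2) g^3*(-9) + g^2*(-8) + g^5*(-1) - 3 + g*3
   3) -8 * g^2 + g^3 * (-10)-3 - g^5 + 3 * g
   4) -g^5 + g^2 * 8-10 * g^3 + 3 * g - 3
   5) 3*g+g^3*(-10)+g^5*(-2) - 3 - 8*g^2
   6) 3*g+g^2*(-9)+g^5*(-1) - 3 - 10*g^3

Adding the polynomials and combining like terms:
(g^3*(-5) - 8*g^2 + g^5*(-1) - 3 + 0 + 4*g) + (-g + g^3*(-5) + 0 + 0)
= -8 * g^2 + g^3 * (-10)-3 - g^5 + 3 * g
3) -8 * g^2 + g^3 * (-10)-3 - g^5 + 3 * g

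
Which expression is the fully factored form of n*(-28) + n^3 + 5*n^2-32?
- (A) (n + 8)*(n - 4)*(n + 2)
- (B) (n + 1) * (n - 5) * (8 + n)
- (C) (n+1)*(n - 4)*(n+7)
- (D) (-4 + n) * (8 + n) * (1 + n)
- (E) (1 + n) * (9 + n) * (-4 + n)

We need to factor n*(-28) + n^3 + 5*n^2-32.
The factored form is (-4 + n) * (8 + n) * (1 + n).
D) (-4 + n) * (8 + n) * (1 + n)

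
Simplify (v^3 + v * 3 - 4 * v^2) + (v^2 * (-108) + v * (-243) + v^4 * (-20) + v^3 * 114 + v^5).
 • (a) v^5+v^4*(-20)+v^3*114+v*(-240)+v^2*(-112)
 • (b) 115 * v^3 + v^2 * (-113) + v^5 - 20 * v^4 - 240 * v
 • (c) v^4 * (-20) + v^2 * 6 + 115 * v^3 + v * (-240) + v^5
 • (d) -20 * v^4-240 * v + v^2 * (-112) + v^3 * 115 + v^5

Adding the polynomials and combining like terms:
(v^3 + v*3 - 4*v^2) + (v^2*(-108) + v*(-243) + v^4*(-20) + v^3*114 + v^5)
= -20 * v^4-240 * v + v^2 * (-112) + v^3 * 115 + v^5
d) -20 * v^4-240 * v + v^2 * (-112) + v^3 * 115 + v^5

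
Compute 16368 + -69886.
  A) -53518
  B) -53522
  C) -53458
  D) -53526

16368 + -69886 = -53518
A) -53518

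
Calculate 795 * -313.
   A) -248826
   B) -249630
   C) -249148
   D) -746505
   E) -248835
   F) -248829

795 * -313 = -248835
E) -248835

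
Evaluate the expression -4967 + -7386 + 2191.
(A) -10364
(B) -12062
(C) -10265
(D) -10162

First: -4967 + -7386 = -12353
Then: -12353 + 2191 = -10162
D) -10162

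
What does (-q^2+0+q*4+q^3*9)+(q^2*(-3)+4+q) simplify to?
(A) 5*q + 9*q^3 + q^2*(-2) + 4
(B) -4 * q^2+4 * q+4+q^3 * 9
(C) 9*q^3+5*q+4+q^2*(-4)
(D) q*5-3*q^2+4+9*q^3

Adding the polynomials and combining like terms:
(-q^2 + 0 + q*4 + q^3*9) + (q^2*(-3) + 4 + q)
= 9*q^3+5*q+4+q^2*(-4)
C) 9*q^3+5*q+4+q^2*(-4)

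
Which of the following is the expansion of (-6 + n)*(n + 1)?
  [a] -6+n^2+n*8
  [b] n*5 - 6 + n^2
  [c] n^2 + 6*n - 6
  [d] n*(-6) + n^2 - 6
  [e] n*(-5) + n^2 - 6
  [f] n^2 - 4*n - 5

Expanding (-6 + n)*(n + 1):
= n*(-5) + n^2 - 6
e) n*(-5) + n^2 - 6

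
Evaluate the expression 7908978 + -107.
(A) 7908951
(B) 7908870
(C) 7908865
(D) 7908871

7908978 + -107 = 7908871
D) 7908871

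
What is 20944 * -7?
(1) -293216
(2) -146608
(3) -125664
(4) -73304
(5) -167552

20944 * -7 = -146608
2) -146608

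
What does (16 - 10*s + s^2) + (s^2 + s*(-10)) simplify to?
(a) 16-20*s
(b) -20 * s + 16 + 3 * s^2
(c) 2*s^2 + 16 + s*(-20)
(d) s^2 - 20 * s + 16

Adding the polynomials and combining like terms:
(16 - 10*s + s^2) + (s^2 + s*(-10))
= 2*s^2 + 16 + s*(-20)
c) 2*s^2 + 16 + s*(-20)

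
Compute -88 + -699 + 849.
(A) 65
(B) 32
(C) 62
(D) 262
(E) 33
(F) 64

First: -88 + -699 = -787
Then: -787 + 849 = 62
C) 62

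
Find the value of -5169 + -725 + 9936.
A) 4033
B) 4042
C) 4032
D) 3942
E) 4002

First: -5169 + -725 = -5894
Then: -5894 + 9936 = 4042
B) 4042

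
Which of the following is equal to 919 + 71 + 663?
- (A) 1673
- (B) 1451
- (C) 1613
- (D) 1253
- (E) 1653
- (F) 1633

First: 919 + 71 = 990
Then: 990 + 663 = 1653
E) 1653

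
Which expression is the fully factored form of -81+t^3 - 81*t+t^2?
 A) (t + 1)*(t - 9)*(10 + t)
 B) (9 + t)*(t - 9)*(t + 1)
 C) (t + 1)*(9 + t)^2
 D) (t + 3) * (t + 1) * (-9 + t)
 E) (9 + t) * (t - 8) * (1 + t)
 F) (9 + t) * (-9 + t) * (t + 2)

We need to factor -81+t^3 - 81*t+t^2.
The factored form is (9 + t)*(t - 9)*(t + 1).
B) (9 + t)*(t - 9)*(t + 1)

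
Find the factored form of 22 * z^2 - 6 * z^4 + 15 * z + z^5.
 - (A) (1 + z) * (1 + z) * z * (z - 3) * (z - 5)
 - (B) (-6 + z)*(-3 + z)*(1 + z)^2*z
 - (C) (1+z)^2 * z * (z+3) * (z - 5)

We need to factor 22 * z^2 - 6 * z^4 + 15 * z + z^5.
The factored form is (1 + z) * (1 + z) * z * (z - 3) * (z - 5).
A) (1 + z) * (1 + z) * z * (z - 3) * (z - 5)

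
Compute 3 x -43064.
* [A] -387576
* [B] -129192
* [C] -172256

3 * -43064 = -129192
B) -129192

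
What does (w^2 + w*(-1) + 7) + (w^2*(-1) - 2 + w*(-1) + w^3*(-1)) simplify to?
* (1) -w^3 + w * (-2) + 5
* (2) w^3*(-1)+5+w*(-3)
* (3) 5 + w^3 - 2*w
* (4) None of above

Adding the polynomials and combining like terms:
(w^2 + w*(-1) + 7) + (w^2*(-1) - 2 + w*(-1) + w^3*(-1))
= -w^3 + w * (-2) + 5
1) -w^3 + w * (-2) + 5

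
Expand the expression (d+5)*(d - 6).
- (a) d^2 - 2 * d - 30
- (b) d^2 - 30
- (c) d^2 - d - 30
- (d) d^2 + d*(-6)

Expanding (d+5)*(d - 6):
= d^2 - d - 30
c) d^2 - d - 30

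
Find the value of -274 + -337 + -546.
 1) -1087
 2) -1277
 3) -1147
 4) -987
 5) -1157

First: -274 + -337 = -611
Then: -611 + -546 = -1157
5) -1157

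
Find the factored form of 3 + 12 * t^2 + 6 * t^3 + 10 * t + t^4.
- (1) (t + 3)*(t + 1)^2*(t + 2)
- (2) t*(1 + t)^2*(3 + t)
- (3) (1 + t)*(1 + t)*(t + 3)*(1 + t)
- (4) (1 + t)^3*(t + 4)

We need to factor 3 + 12 * t^2 + 6 * t^3 + 10 * t + t^4.
The factored form is (1 + t)*(1 + t)*(t + 3)*(1 + t).
3) (1 + t)*(1 + t)*(t + 3)*(1 + t)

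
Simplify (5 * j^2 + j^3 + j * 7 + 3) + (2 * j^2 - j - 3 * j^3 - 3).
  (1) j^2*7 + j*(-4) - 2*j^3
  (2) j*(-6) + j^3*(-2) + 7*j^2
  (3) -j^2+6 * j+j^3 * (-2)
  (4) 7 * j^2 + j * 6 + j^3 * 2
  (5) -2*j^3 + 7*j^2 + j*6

Adding the polynomials and combining like terms:
(5*j^2 + j^3 + j*7 + 3) + (2*j^2 - j - 3*j^3 - 3)
= -2*j^3 + 7*j^2 + j*6
5) -2*j^3 + 7*j^2 + j*6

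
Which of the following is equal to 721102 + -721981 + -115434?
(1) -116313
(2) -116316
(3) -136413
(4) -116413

First: 721102 + -721981 = -879
Then: -879 + -115434 = -116313
1) -116313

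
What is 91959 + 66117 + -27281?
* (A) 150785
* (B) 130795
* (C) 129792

First: 91959 + 66117 = 158076
Then: 158076 + -27281 = 130795
B) 130795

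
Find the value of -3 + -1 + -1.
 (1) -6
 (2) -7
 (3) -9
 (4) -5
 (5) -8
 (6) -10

First: -3 + -1 = -4
Then: -4 + -1 = -5
4) -5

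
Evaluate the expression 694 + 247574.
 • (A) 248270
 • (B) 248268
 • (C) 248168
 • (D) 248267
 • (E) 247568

694 + 247574 = 248268
B) 248268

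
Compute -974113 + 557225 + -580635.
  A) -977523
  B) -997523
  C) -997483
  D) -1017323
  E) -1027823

First: -974113 + 557225 = -416888
Then: -416888 + -580635 = -997523
B) -997523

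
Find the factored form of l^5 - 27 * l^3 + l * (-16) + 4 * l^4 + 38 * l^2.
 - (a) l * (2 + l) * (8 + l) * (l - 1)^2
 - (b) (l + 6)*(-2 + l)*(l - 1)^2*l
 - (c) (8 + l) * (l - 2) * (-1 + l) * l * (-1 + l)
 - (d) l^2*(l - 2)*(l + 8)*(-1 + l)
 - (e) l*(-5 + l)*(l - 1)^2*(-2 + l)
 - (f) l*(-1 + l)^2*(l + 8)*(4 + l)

We need to factor l^5 - 27 * l^3 + l * (-16) + 4 * l^4 + 38 * l^2.
The factored form is (8 + l) * (l - 2) * (-1 + l) * l * (-1 + l).
c) (8 + l) * (l - 2) * (-1 + l) * l * (-1 + l)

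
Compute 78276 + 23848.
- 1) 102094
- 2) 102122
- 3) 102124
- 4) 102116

78276 + 23848 = 102124
3) 102124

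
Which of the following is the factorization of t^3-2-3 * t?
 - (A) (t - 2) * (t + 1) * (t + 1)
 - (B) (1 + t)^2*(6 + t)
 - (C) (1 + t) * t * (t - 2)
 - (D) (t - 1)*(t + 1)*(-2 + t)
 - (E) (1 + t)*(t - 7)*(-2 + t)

We need to factor t^3-2-3 * t.
The factored form is (t - 2) * (t + 1) * (t + 1).
A) (t - 2) * (t + 1) * (t + 1)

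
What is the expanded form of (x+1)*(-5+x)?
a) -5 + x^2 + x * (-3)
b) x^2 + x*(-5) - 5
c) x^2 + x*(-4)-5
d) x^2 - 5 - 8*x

Expanding (x+1)*(-5+x):
= x^2 + x*(-4)-5
c) x^2 + x*(-4)-5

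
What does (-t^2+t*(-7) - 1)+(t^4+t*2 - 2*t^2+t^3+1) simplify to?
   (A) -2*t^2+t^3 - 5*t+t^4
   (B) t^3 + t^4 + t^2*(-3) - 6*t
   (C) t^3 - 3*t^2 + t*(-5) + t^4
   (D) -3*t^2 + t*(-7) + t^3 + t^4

Adding the polynomials and combining like terms:
(-t^2 + t*(-7) - 1) + (t^4 + t*2 - 2*t^2 + t^3 + 1)
= t^3 - 3*t^2 + t*(-5) + t^4
C) t^3 - 3*t^2 + t*(-5) + t^4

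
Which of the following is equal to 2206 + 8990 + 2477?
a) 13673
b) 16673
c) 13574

First: 2206 + 8990 = 11196
Then: 11196 + 2477 = 13673
a) 13673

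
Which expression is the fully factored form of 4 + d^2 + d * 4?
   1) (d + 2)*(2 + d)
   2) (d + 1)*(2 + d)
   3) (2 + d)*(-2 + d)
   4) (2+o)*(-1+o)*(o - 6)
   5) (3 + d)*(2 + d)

We need to factor 4 + d^2 + d * 4.
The factored form is (d + 2)*(2 + d).
1) (d + 2)*(2 + d)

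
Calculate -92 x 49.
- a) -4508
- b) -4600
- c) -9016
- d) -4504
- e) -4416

-92 * 49 = -4508
a) -4508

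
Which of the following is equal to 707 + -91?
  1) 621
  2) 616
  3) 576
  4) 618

707 + -91 = 616
2) 616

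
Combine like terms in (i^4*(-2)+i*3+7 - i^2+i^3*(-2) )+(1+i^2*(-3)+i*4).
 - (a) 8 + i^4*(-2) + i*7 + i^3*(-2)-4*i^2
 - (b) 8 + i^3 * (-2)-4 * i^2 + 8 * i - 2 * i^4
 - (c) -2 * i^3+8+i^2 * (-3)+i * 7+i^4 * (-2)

Adding the polynomials and combining like terms:
(i^4*(-2) + i*3 + 7 - i^2 + i^3*(-2)) + (1 + i^2*(-3) + i*4)
= 8 + i^4*(-2) + i*7 + i^3*(-2)-4*i^2
a) 8 + i^4*(-2) + i*7 + i^3*(-2)-4*i^2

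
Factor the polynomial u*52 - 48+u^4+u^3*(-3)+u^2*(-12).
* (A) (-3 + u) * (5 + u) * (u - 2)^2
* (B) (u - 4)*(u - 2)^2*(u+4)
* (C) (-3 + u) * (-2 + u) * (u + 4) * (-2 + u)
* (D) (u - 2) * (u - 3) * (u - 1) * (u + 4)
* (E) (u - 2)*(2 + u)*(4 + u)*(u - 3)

We need to factor u*52 - 48+u^4+u^3*(-3)+u^2*(-12).
The factored form is (-3 + u) * (-2 + u) * (u + 4) * (-2 + u).
C) (-3 + u) * (-2 + u) * (u + 4) * (-2 + u)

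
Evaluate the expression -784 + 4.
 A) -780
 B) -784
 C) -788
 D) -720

-784 + 4 = -780
A) -780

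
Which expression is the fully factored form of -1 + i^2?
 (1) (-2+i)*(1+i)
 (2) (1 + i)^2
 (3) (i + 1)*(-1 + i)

We need to factor -1 + i^2.
The factored form is (i + 1)*(-1 + i).
3) (i + 1)*(-1 + i)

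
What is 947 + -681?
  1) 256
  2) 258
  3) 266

947 + -681 = 266
3) 266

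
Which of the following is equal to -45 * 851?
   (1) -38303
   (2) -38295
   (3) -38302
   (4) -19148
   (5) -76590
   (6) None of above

-45 * 851 = -38295
2) -38295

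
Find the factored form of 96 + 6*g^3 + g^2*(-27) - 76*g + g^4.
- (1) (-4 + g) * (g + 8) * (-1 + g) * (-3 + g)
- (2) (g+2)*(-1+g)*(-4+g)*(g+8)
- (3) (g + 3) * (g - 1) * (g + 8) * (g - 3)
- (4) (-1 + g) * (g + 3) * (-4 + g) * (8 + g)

We need to factor 96 + 6*g^3 + g^2*(-27) - 76*g + g^4.
The factored form is (-1 + g) * (g + 3) * (-4 + g) * (8 + g).
4) (-1 + g) * (g + 3) * (-4 + g) * (8 + g)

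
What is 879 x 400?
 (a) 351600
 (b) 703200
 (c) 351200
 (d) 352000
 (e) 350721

879 * 400 = 351600
a) 351600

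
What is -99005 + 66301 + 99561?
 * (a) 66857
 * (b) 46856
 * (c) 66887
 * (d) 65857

First: -99005 + 66301 = -32704
Then: -32704 + 99561 = 66857
a) 66857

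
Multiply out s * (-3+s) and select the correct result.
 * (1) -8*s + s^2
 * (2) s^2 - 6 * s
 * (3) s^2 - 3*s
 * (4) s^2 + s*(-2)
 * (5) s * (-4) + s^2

Expanding s * (-3+s):
= s^2 - 3*s
3) s^2 - 3*s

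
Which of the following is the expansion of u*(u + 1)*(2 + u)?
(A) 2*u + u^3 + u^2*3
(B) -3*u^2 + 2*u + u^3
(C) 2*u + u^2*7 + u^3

Expanding u*(u + 1)*(2 + u):
= 2*u + u^3 + u^2*3
A) 2*u + u^3 + u^2*3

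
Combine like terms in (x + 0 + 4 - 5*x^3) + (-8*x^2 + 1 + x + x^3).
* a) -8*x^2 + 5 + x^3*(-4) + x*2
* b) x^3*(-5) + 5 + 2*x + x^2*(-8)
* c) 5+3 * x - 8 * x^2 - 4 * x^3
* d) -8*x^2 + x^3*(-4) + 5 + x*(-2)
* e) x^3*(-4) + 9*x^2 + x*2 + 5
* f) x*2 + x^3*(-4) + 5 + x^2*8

Adding the polynomials and combining like terms:
(x + 0 + 4 - 5*x^3) + (-8*x^2 + 1 + x + x^3)
= -8*x^2 + 5 + x^3*(-4) + x*2
a) -8*x^2 + 5 + x^3*(-4) + x*2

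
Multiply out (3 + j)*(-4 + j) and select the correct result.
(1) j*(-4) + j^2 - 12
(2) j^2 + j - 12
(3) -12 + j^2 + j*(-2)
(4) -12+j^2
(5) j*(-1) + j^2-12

Expanding (3 + j)*(-4 + j):
= j*(-1) + j^2-12
5) j*(-1) + j^2-12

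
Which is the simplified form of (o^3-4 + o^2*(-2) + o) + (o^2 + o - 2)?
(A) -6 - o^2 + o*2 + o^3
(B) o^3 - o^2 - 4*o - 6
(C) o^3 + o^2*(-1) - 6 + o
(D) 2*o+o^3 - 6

Adding the polynomials and combining like terms:
(o^3 - 4 + o^2*(-2) + o) + (o^2 + o - 2)
= -6 - o^2 + o*2 + o^3
A) -6 - o^2 + o*2 + o^3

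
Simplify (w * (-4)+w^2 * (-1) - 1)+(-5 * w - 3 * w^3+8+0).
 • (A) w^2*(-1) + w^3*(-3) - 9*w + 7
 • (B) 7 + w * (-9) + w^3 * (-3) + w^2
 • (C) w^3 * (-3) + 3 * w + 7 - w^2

Adding the polynomials and combining like terms:
(w*(-4) + w^2*(-1) - 1) + (-5*w - 3*w^3 + 8 + 0)
= w^2*(-1) + w^3*(-3) - 9*w + 7
A) w^2*(-1) + w^3*(-3) - 9*w + 7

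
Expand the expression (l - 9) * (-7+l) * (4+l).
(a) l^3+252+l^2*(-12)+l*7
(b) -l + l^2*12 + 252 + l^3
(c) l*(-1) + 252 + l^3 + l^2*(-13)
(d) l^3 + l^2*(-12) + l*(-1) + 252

Expanding (l - 9) * (-7+l) * (4+l):
= l^3 + l^2*(-12) + l*(-1) + 252
d) l^3 + l^2*(-12) + l*(-1) + 252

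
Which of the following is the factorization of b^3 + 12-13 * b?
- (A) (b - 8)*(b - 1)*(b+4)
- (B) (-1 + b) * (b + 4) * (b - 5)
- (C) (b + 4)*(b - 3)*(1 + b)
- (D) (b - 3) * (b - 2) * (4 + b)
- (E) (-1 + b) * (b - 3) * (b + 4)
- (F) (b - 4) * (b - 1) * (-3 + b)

We need to factor b^3 + 12-13 * b.
The factored form is (-1 + b) * (b - 3) * (b + 4).
E) (-1 + b) * (b - 3) * (b + 4)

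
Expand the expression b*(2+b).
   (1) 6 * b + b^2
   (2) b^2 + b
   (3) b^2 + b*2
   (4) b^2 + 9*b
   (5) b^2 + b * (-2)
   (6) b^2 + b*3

Expanding b*(2+b):
= b^2 + b*2
3) b^2 + b*2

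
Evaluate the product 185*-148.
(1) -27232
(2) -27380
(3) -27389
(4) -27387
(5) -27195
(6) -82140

185 * -148 = -27380
2) -27380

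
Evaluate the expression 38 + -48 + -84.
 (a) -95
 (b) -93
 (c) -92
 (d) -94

First: 38 + -48 = -10
Then: -10 + -84 = -94
d) -94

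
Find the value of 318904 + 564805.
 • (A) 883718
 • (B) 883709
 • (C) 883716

318904 + 564805 = 883709
B) 883709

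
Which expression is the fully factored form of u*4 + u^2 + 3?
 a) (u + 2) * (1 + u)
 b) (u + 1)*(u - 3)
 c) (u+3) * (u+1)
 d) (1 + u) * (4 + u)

We need to factor u*4 + u^2 + 3.
The factored form is (u+3) * (u+1).
c) (u+3) * (u+1)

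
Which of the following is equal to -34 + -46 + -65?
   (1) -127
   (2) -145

First: -34 + -46 = -80
Then: -80 + -65 = -145
2) -145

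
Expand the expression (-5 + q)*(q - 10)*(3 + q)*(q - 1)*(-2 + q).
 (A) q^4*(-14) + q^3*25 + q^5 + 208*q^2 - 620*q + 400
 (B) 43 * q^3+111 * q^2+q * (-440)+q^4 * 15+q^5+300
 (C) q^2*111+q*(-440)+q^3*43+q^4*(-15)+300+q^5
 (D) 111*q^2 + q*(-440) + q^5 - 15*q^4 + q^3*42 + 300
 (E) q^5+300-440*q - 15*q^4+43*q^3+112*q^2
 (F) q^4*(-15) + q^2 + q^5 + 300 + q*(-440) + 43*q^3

Expanding (-5 + q)*(q - 10)*(3 + q)*(q - 1)*(-2 + q):
= q^2*111+q*(-440)+q^3*43+q^4*(-15)+300+q^5
C) q^2*111+q*(-440)+q^3*43+q^4*(-15)+300+q^5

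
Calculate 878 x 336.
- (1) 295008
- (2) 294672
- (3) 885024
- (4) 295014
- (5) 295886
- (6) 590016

878 * 336 = 295008
1) 295008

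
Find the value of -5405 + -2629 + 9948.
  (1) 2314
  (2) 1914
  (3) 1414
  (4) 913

First: -5405 + -2629 = -8034
Then: -8034 + 9948 = 1914
2) 1914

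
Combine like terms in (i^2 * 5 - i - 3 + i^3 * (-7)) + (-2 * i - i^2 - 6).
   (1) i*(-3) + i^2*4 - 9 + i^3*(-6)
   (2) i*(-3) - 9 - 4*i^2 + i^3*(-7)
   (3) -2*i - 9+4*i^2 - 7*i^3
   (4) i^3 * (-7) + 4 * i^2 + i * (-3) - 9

Adding the polynomials and combining like terms:
(i^2*5 - i - 3 + i^3*(-7)) + (-2*i - i^2 - 6)
= i^3 * (-7) + 4 * i^2 + i * (-3) - 9
4) i^3 * (-7) + 4 * i^2 + i * (-3) - 9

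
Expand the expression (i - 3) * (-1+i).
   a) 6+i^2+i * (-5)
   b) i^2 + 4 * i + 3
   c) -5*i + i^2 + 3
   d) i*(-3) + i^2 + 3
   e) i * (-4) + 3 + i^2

Expanding (i - 3) * (-1+i):
= i * (-4) + 3 + i^2
e) i * (-4) + 3 + i^2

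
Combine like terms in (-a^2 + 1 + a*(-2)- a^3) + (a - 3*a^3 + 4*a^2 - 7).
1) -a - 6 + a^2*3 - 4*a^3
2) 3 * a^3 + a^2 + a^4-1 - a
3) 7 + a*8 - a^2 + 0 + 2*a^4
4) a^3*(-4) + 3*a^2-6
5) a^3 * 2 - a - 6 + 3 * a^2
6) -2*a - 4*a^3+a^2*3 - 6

Adding the polynomials and combining like terms:
(-a^2 + 1 + a*(-2) - a^3) + (a - 3*a^3 + 4*a^2 - 7)
= -a - 6 + a^2*3 - 4*a^3
1) -a - 6 + a^2*3 - 4*a^3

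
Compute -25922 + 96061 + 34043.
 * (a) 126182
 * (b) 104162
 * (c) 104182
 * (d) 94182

First: -25922 + 96061 = 70139
Then: 70139 + 34043 = 104182
c) 104182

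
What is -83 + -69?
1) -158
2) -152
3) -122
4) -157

-83 + -69 = -152
2) -152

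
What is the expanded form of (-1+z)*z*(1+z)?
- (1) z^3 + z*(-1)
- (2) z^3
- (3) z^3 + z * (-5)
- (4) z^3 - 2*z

Expanding (-1+z)*z*(1+z):
= z^3 + z*(-1)
1) z^3 + z*(-1)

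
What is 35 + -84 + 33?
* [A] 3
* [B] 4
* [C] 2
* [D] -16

First: 35 + -84 = -49
Then: -49 + 33 = -16
D) -16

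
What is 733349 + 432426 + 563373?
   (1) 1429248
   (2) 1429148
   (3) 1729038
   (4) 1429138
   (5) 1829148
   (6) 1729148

First: 733349 + 432426 = 1165775
Then: 1165775 + 563373 = 1729148
6) 1729148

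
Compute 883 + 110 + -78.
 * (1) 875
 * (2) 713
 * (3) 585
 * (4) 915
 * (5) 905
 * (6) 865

First: 883 + 110 = 993
Then: 993 + -78 = 915
4) 915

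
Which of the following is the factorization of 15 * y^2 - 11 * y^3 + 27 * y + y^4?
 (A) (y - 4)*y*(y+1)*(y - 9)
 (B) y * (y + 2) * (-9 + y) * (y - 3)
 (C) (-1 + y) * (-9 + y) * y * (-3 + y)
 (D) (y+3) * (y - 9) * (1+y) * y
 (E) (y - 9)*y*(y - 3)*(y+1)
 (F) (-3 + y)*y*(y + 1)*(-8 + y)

We need to factor 15 * y^2 - 11 * y^3 + 27 * y + y^4.
The factored form is (y - 9)*y*(y - 3)*(y+1).
E) (y - 9)*y*(y - 3)*(y+1)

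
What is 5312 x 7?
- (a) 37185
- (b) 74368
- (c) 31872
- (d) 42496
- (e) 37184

5312 * 7 = 37184
e) 37184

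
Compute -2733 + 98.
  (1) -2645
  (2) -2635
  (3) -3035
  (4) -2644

-2733 + 98 = -2635
2) -2635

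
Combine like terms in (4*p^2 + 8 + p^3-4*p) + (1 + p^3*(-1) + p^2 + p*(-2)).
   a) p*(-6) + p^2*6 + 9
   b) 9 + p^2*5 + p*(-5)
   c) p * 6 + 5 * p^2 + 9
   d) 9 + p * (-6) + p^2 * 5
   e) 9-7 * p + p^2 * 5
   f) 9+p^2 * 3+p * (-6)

Adding the polynomials and combining like terms:
(4*p^2 + 8 + p^3 - 4*p) + (1 + p^3*(-1) + p^2 + p*(-2))
= 9 + p * (-6) + p^2 * 5
d) 9 + p * (-6) + p^2 * 5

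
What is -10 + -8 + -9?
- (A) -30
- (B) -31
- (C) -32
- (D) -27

First: -10 + -8 = -18
Then: -18 + -9 = -27
D) -27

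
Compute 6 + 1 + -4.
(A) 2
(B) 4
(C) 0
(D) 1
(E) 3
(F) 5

First: 6 + 1 = 7
Then: 7 + -4 = 3
E) 3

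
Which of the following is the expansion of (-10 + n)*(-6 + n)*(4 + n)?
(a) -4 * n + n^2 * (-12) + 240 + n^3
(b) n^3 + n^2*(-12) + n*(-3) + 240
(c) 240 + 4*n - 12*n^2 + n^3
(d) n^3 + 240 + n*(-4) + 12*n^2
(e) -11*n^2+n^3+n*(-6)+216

Expanding (-10 + n)*(-6 + n)*(4 + n):
= -4 * n + n^2 * (-12) + 240 + n^3
a) -4 * n + n^2 * (-12) + 240 + n^3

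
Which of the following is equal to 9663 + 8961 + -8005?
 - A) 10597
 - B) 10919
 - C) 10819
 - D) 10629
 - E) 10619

First: 9663 + 8961 = 18624
Then: 18624 + -8005 = 10619
E) 10619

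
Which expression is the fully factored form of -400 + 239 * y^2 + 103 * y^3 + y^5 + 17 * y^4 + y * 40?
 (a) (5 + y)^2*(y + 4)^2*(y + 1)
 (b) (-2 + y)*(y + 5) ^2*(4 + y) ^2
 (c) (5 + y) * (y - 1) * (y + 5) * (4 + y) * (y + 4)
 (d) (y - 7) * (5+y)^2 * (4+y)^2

We need to factor -400 + 239 * y^2 + 103 * y^3 + y^5 + 17 * y^4 + y * 40.
The factored form is (5 + y) * (y - 1) * (y + 5) * (4 + y) * (y + 4).
c) (5 + y) * (y - 1) * (y + 5) * (4 + y) * (y + 4)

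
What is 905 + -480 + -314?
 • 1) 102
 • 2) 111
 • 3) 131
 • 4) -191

First: 905 + -480 = 425
Then: 425 + -314 = 111
2) 111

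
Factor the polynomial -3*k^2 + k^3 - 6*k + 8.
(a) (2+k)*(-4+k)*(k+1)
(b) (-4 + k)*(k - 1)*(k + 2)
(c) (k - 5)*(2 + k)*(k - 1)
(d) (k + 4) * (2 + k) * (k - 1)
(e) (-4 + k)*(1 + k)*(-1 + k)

We need to factor -3*k^2 + k^3 - 6*k + 8.
The factored form is (-4 + k)*(k - 1)*(k + 2).
b) (-4 + k)*(k - 1)*(k + 2)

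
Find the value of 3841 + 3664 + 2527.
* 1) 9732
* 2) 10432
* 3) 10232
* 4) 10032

First: 3841 + 3664 = 7505
Then: 7505 + 2527 = 10032
4) 10032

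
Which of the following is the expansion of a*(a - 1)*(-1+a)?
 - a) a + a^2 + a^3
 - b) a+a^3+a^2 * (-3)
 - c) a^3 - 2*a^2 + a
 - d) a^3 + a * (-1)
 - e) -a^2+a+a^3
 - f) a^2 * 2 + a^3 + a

Expanding a*(a - 1)*(-1+a):
= a^3 - 2*a^2 + a
c) a^3 - 2*a^2 + a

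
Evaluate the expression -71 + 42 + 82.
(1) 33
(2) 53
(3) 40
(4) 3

First: -71 + 42 = -29
Then: -29 + 82 = 53
2) 53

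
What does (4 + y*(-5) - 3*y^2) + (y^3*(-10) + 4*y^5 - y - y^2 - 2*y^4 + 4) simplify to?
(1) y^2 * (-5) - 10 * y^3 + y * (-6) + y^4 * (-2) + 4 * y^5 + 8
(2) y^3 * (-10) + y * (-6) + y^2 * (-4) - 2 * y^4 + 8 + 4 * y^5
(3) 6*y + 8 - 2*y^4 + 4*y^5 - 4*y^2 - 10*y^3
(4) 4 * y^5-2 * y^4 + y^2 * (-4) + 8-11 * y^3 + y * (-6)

Adding the polynomials and combining like terms:
(4 + y*(-5) - 3*y^2) + (y^3*(-10) + 4*y^5 - y - y^2 - 2*y^4 + 4)
= y^3 * (-10) + y * (-6) + y^2 * (-4) - 2 * y^4 + 8 + 4 * y^5
2) y^3 * (-10) + y * (-6) + y^2 * (-4) - 2 * y^4 + 8 + 4 * y^5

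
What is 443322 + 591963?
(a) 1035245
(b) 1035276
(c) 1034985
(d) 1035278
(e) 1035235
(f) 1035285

443322 + 591963 = 1035285
f) 1035285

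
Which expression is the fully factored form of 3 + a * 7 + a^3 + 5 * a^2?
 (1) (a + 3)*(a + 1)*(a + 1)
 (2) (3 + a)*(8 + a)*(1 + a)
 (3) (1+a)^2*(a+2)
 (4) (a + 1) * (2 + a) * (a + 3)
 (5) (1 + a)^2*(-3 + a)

We need to factor 3 + a * 7 + a^3 + 5 * a^2.
The factored form is (a + 3)*(a + 1)*(a + 1).
1) (a + 3)*(a + 1)*(a + 1)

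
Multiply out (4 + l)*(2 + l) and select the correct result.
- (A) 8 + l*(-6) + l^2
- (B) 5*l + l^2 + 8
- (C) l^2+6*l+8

Expanding (4 + l)*(2 + l):
= l^2+6*l+8
C) l^2+6*l+8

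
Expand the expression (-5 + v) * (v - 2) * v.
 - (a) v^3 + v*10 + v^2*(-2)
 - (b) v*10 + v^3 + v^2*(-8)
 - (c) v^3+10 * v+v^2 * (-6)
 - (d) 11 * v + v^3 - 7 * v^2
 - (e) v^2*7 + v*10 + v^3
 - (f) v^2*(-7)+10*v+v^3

Expanding (-5 + v) * (v - 2) * v:
= v^2*(-7)+10*v+v^3
f) v^2*(-7)+10*v+v^3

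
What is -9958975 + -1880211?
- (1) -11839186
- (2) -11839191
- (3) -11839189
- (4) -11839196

-9958975 + -1880211 = -11839186
1) -11839186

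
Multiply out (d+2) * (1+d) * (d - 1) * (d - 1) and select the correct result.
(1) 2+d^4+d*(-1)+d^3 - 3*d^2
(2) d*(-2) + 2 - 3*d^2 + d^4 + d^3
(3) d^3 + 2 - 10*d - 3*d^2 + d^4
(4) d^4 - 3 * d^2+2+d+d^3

Expanding (d+2) * (1+d) * (d - 1) * (d - 1):
= 2+d^4+d*(-1)+d^3 - 3*d^2
1) 2+d^4+d*(-1)+d^3 - 3*d^2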